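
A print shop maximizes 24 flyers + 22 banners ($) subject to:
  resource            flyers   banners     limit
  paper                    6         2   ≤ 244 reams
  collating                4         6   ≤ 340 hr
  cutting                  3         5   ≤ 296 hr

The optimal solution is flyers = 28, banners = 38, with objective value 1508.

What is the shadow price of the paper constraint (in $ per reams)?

2

Check each constraint at x*: paper 244/244 (tight); collating 340/340 (tight); cutting 274/296 (slack 22).
Since cutting is not tight, its dual is 0.
From A_Bᵀ y = c: 6·y_paper + 4·y_collating = 24; 2·y_paper + 6·y_collating = 22.
→ y_paper = 2 and y_collating = 3.
Shadow price of paper = 2.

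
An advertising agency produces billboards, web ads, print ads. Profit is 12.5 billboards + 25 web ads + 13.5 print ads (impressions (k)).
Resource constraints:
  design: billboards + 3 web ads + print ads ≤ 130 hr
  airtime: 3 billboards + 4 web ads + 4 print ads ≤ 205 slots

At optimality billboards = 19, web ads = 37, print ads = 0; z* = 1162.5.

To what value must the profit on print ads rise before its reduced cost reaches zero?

Both design and airtime are binding at x*.
The binding rows give the dual system: 1·y_design + 3·y_airtime = 12.5 and 3·y_design + 4·y_airtime = 25.
Solving: y_design = 5, y_airtime = 2.5.
print ads enters the basis when its profit ≥ yᵀa₃ = 5·1 + 2.5·4 = 15.

15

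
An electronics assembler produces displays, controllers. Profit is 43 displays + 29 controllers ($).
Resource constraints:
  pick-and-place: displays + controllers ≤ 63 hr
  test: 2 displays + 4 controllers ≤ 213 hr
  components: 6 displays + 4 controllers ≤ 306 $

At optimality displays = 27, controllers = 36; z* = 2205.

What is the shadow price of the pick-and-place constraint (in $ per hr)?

Binding: pick-and-place and components. Non-binding: test (15 unused).
Since test is not tight, its dual is 0.
From A_Bᵀ y = c: 1·y_pick-and-place + 6·y_components = 43; 1·y_pick-and-place + 4·y_components = 29.
→ y_pick-and-place = 1 and y_components = 7.
Shadow price of pick-and-place = 1.

1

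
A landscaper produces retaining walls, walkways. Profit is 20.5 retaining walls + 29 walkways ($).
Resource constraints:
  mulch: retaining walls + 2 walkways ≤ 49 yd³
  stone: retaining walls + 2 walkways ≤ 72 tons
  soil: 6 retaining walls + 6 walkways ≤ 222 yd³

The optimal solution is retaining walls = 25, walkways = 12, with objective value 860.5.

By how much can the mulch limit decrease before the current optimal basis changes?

Binding constraints: mulch, soil. The basis is B = [[1,2],[6,6]] with det -6.
Per unit decrease in mulch, x* moves by d = (1, -1).
The basis stays optimal until walkways reaches 0; allowable decrease = 12 yd³.

12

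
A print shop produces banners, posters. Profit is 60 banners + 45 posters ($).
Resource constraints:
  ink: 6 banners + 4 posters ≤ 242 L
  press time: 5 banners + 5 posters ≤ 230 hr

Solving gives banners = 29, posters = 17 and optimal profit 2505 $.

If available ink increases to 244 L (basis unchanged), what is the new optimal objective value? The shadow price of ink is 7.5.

2520

Δb = 2, so new z* = 2505 + (7.5)·(2) = 2505 + 15 = 2520.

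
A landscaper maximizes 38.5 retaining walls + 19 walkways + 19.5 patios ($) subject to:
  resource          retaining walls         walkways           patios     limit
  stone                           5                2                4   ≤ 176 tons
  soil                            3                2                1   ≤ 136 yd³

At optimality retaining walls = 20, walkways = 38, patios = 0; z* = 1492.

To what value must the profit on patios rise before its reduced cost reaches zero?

At the optimum: stone uses 176 of 176 (binding); soil uses 136 of 136 (binding).
The binding rows give the dual system: 5·y_stone + 3·y_soil = 38.5 and 2·y_stone + 2·y_soil = 19.
This yields shadow prices y_stone = 5, y_soil = 4.5.
patios enters the basis when its profit ≥ yᵀa₃ = 5·4 + 4.5·1 = 24.5.

24.5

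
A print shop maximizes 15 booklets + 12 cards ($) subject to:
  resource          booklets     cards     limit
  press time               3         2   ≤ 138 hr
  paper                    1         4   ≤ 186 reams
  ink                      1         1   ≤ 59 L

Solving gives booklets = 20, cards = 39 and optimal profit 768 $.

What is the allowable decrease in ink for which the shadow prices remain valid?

Binding constraints: press time, ink. The basis is B = [[3,2],[1,1]] with det 1.
Per unit decrease in ink, x* moves by d = (2, -3).
The basis stays optimal until cards reaches 0; allowable decrease = 13 L.

13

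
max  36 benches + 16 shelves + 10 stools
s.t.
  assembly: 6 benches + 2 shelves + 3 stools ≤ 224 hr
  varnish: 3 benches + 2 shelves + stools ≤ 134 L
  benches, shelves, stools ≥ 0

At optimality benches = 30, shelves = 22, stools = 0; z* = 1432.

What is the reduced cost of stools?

-6

Check each constraint at x*: assembly 224/224 (tight); varnish 134/134 (tight).
Dual feasibility on the basic columns requires 6·y_assembly + 3·y_varnish = 36, 2·y_assembly + 2·y_varnish = 16.
Solving: y_assembly = 4, y_varnish = 4.
Reduced cost of stools: c₃ − yᵀa₃ = 10 − (4·3 + 4·1) = 10 − 16 = -6.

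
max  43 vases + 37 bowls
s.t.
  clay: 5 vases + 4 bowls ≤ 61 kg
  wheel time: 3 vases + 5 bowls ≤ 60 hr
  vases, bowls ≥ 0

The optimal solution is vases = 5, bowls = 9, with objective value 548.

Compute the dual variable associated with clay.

8

Both clay and wheel time are binding at x*.
Dual feasibility on the basic columns requires 5·y_clay + 3·y_wheel time = 43, 4·y_clay + 5·y_wheel time = 37.
→ y_clay = 8 and y_wheel time = 1.
Shadow price of clay = 8.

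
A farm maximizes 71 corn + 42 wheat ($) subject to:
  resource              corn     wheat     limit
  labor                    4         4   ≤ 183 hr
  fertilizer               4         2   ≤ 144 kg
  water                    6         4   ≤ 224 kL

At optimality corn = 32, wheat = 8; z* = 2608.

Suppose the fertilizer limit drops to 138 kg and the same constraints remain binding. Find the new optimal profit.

Check each constraint at x*: labor 160/183 (slack 23); fertilizer 144/144 (tight); water 224/224 (tight).
Since labor is not tight, its dual is 0.
From A_Bᵀ y = c: 4·y_fertilizer + 6·y_water = 71; 2·y_fertilizer + 4·y_water = 42.
→ y_fertilizer = 8 and y_water = 6.5.
Δz = y_fertilizer·Δb = 8 × (-6) = -48, so new z* = 2608 − 48 = 2560.

2560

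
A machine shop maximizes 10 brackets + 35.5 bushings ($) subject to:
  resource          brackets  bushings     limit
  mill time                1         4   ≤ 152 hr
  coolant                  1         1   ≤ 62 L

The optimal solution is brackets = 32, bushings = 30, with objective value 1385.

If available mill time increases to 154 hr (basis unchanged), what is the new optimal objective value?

Check each constraint at x*: mill time 152/152 (tight); coolant 62/62 (tight).
From A_Bᵀ y = c: 1·y_mill time + 1·y_coolant = 10; 4·y_mill time + 1·y_coolant = 35.5.
This yields shadow prices y_mill time = 8.5, y_coolant = 1.5.
Δz = y_mill time·Δb = 8.5 × (2) = 17, so new z* = 1385 + 17 = 1402.

1402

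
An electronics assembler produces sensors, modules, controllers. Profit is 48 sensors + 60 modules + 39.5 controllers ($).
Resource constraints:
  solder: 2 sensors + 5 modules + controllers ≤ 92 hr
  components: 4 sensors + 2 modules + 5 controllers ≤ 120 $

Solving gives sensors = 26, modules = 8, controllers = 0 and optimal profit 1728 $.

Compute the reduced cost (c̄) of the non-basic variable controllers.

Check each constraint at x*: solder 92/92 (tight); components 120/120 (tight).
Dual feasibility on the basic columns requires 2·y_solder + 4·y_components = 48, 5·y_solder + 2·y_components = 60.
This yields shadow prices y_solder = 9, y_components = 7.5.
Reduced cost of controllers: c₃ − yᵀa₃ = 39.5 − (9·1 + 7.5·5) = 39.5 − 46.5 = -7.

-7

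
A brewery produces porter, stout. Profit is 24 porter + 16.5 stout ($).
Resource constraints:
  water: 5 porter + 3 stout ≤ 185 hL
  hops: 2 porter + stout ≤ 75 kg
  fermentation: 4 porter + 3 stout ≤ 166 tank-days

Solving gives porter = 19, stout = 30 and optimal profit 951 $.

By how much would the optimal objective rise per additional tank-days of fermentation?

3.5

At the optimum: water uses 185 of 185 (binding); hops uses 68 of 75 (slack = 7); fermentation uses 166 of 166 (binding).
Slack constraints have shadow price 0 (complementary slackness).
From A_Bᵀ y = c: 5·y_water + 4·y_fermentation = 24; 3·y_water + 3·y_fermentation = 16.5.
→ y_water = 2 and y_fermentation = 3.5.
Shadow price of fermentation = 3.5.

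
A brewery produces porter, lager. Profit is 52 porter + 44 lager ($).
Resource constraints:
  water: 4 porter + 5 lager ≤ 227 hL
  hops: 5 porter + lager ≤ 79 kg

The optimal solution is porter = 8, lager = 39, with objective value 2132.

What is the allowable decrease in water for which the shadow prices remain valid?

163.8

Binding constraints: water, hops. The basis is B = [[4,5],[5,1]] with det -21.
Per unit decrease in water, x* moves by d = (0.0476, -0.2381).
The basis stays optimal until lager reaches 0; allowable decrease = 163.8 hL.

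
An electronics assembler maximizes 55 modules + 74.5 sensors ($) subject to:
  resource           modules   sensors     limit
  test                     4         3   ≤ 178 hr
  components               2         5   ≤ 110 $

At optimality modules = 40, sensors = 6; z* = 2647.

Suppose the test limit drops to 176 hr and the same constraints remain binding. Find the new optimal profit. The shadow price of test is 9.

Δb = -2, so new z* = 2647 + (9)·(-2) = 2647 − 18 = 2629.

2629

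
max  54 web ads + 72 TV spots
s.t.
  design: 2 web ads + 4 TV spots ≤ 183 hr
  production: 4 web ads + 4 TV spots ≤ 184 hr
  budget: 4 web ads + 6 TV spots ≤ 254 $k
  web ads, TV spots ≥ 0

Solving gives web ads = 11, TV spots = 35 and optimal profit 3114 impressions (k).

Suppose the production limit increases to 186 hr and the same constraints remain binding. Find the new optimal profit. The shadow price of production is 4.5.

3123

Δb = 2, so new z* = 3114 + (4.5)·(2) = 3114 + 9 = 3123.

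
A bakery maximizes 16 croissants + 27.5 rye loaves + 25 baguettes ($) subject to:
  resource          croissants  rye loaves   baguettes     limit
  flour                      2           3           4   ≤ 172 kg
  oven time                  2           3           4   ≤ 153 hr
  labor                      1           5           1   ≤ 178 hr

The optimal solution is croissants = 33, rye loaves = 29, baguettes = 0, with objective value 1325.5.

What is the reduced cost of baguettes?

Binding: oven time and labor. Non-binding: flour (19 unused).
Slack constraints have shadow price 0 (complementary slackness).
The binding rows give the dual system: 2·y_oven time + 1·y_labor = 16 and 3·y_oven time + 5·y_labor = 27.5.
→ y_oven time = 7.5 and y_labor = 1.
Reduced cost of baguettes: c₃ − yᵀa₃ = 25 − (7.5·4 + 1·1) = 25 − 31 = -6.

-6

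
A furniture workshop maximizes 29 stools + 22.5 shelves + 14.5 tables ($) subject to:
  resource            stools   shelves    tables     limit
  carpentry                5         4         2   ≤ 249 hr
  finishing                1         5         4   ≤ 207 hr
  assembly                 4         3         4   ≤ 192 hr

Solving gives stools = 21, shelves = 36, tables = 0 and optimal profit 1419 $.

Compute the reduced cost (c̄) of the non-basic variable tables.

-5.5

At the optimum: carpentry uses 249 of 249 (binding); finishing uses 201 of 207 (slack = 6); assembly uses 192 of 192 (binding).
By complementary slackness, y = 0 for the non-binding constraint.
From A_Bᵀ y = c: 5·y_carpentry + 4·y_assembly = 29; 4·y_carpentry + 3·y_assembly = 22.5.
→ y_carpentry = 3 and y_assembly = 3.5.
Reduced cost of tables: c₃ − yᵀa₃ = 14.5 − (3·2 + 3.5·4) = 14.5 − 20 = -5.5.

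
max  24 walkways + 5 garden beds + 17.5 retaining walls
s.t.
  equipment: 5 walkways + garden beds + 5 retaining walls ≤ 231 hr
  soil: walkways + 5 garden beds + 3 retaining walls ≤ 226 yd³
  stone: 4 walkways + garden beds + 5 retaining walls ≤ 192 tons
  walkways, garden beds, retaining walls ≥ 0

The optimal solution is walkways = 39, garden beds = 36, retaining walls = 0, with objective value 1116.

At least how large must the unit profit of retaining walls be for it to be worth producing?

Binding: equipment and stone. Non-binding: soil (7 unused).
Since soil is not tight, its dual is 0.
From A_Bᵀ y = c: 5·y_equipment + 4·y_stone = 24; 1·y_equipment + 1·y_stone = 5.
This yields shadow prices y_equipment = 4, y_stone = 1.
retaining walls enters the basis when its profit ≥ yᵀa₃ = 4·5 + 1·5 = 25.

25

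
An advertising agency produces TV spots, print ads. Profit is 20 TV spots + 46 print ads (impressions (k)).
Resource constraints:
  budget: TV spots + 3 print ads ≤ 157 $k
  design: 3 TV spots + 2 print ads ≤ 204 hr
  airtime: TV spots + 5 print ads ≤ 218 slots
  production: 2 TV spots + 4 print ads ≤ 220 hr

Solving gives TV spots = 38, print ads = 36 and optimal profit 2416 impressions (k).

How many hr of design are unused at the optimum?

design used = 3·38 + 2·36 = 186; slack = 204 − 186 = 18.

18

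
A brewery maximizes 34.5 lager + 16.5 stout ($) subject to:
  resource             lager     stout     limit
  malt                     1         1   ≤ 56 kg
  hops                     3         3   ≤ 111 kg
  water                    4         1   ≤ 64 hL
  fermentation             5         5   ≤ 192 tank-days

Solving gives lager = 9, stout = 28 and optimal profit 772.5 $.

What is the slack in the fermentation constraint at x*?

7

fermentation used = 5·9 + 5·28 = 185; slack = 192 − 185 = 7.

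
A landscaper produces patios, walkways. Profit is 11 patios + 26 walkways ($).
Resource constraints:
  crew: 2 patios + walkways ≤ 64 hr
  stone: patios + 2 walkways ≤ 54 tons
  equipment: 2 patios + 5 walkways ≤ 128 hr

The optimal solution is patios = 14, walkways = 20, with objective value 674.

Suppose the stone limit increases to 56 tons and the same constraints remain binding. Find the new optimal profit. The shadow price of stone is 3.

680

Δb = 2, so new z* = 674 + (3)·(2) = 674 + 6 = 680.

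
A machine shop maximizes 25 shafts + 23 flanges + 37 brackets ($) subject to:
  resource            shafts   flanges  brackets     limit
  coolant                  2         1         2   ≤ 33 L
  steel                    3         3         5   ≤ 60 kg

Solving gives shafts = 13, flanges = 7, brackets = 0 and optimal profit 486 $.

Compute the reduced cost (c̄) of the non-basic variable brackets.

Both coolant and steel are binding at x*.
Dual feasibility on the basic columns requires 2·y_coolant + 3·y_steel = 25, 1·y_coolant + 3·y_steel = 23.
This yields shadow prices y_coolant = 2, y_steel = 7.
Reduced cost of brackets: c₃ − yᵀa₃ = 37 − (2·2 + 7·5) = 37 − 39 = -2.

-2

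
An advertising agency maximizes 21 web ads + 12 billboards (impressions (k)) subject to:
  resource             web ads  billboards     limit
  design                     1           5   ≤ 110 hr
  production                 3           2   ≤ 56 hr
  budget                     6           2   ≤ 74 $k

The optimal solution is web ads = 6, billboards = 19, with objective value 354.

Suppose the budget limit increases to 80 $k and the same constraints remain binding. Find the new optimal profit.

Check each constraint at x*: design 101/110 (slack 9); production 56/56 (tight); budget 74/74 (tight).
Slack constraints have shadow price 0 (complementary slackness).
The binding rows give the dual system: 3·y_production + 6·y_budget = 21 and 2·y_production + 2·y_budget = 12.
Solving: y_production = 5, y_budget = 1.
Δz = y_budget·Δb = 1 × (6) = 6, so new z* = 354 + 6 = 360.

360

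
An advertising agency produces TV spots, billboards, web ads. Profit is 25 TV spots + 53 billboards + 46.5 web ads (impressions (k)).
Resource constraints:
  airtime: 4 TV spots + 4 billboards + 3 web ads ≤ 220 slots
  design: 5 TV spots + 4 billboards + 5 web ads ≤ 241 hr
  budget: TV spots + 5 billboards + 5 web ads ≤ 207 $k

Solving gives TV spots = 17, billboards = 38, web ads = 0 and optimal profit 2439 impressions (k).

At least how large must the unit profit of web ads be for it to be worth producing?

48.5

Check each constraint at x*: airtime 220/220 (tight); design 237/241 (slack 4); budget 207/207 (tight).
Slack constraints have shadow price 0 (complementary slackness).
Dual feasibility on the basic columns requires 4·y_airtime + 1·y_budget = 25, 4·y_airtime + 5·y_budget = 53.
→ y_airtime = 4.5 and y_budget = 7.
web ads enters the basis when its profit ≥ yᵀa₃ = 4.5·3 + 7·5 = 48.5.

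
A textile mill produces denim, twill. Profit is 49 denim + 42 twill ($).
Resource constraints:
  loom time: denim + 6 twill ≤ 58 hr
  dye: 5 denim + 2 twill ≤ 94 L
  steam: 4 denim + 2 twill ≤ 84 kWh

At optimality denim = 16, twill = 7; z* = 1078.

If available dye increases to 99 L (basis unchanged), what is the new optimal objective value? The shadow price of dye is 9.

Δb = 5, so new z* = 1078 + (9)·(5) = 1078 + 45 = 1123.

1123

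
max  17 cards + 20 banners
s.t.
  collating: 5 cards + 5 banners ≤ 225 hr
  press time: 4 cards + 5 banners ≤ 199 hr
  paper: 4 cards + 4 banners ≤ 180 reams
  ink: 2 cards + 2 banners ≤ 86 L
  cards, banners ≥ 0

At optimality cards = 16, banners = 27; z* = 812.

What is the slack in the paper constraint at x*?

8

paper used = 4·16 + 4·27 = 172; slack = 180 − 172 = 8.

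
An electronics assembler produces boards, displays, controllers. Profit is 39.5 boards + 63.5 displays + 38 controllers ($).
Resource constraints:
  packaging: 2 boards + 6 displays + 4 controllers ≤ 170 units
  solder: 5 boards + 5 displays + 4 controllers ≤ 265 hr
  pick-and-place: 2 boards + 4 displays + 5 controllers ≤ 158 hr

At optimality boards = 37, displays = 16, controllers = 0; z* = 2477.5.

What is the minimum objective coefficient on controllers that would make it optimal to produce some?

At the optimum: packaging uses 170 of 170 (binding); solder uses 265 of 265 (binding); pick-and-place uses 138 of 158 (slack = 20).
Slack constraints have shadow price 0 (complementary slackness).
The binding rows give the dual system: 2·y_packaging + 5·y_solder = 39.5 and 6·y_packaging + 5·y_solder = 63.5.
This yields shadow prices y_packaging = 6, y_solder = 5.5.
controllers enters the basis when its profit ≥ yᵀa₃ = 6·4 + 5.5·4 = 46.

46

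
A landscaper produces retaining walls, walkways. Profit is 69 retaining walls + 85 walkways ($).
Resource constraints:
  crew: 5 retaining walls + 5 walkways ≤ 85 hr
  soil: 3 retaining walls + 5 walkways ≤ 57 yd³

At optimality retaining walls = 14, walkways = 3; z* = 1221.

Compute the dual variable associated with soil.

At the optimum: crew uses 85 of 85 (binding); soil uses 57 of 57 (binding).
The binding rows give the dual system: 5·y_crew + 3·y_soil = 69 and 5·y_crew + 5·y_soil = 85.
This yields shadow prices y_crew = 9, y_soil = 8.
Shadow price of soil = 8.

8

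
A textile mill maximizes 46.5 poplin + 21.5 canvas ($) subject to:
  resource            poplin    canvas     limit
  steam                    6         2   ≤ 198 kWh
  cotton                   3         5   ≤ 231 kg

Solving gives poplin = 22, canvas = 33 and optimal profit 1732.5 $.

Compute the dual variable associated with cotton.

1.5

At the optimum: steam uses 198 of 198 (binding); cotton uses 231 of 231 (binding).
From A_Bᵀ y = c: 6·y_steam + 3·y_cotton = 46.5; 2·y_steam + 5·y_cotton = 21.5.
This yields shadow prices y_steam = 7, y_cotton = 1.5.
Shadow price of cotton = 1.5.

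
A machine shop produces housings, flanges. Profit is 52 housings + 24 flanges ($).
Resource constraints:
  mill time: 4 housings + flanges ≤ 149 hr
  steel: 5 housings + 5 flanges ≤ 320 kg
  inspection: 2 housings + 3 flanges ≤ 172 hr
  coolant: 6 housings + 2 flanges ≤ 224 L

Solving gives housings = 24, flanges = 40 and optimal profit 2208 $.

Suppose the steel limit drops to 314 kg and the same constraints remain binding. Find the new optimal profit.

2196

Binding: steel and coolant. Non-binding: mill time (13 unused), inspection (4 unused).
Slack constraints have shadow price 0 (complementary slackness).
The binding rows give the dual system: 5·y_steel + 6·y_coolant = 52 and 5·y_steel + 2·y_coolant = 24.
Solving: y_steel = 2, y_coolant = 7.
Δz = y_steel·Δb = 2 × (-6) = -12, so new z* = 2208 − 12 = 2196.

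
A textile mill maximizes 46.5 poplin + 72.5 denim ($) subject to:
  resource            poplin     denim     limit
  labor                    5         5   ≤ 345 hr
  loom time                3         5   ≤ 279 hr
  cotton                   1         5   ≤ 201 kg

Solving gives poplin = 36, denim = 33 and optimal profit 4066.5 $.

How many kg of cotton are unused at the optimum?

0

cotton used = 1·36 + 5·33 = 201; slack = 201 − 201 = 0.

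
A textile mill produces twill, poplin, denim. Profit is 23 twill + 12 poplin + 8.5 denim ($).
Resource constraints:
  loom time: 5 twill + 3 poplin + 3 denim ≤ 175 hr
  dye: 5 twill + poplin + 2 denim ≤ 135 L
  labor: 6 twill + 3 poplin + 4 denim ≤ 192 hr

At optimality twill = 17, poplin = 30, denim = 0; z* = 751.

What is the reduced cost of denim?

At the optimum: loom time uses 175 of 175 (binding); dye uses 115 of 135 (slack = 20); labor uses 192 of 192 (binding).
Since dye is not tight, its dual is 0.
The binding rows give the dual system: 5·y_loom time + 6·y_labor = 23 and 3·y_loom time + 3·y_labor = 12.
This yields shadow prices y_loom time = 1, y_labor = 3.
Reduced cost of denim: c₃ − yᵀa₃ = 8.5 − (1·3 + 3·4) = 8.5 − 15 = -6.5.

-6.5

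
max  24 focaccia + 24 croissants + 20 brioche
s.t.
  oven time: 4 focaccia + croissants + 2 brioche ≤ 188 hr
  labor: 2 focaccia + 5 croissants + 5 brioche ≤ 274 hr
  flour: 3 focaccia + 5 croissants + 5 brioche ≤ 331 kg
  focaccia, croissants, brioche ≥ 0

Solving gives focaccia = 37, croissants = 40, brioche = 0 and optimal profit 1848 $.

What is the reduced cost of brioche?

-8

Check each constraint at x*: oven time 188/188 (tight); labor 274/274 (tight); flour 311/331 (slack 20).
By complementary slackness, y = 0 for the non-binding constraint.
Dual feasibility on the basic columns requires 4·y_oven time + 2·y_labor = 24, 1·y_oven time + 5·y_labor = 24.
Solving: y_oven time = 4, y_labor = 4.
Reduced cost of brioche: c₃ − yᵀa₃ = 20 − (4·2 + 4·5) = 20 − 28 = -8.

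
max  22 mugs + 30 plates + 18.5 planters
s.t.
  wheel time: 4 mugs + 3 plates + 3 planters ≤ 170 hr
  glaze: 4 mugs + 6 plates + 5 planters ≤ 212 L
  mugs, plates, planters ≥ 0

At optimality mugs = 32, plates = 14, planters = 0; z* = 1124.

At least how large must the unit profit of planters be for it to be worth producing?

At the optimum: wheel time uses 170 of 170 (binding); glaze uses 212 of 212 (binding).
Dual feasibility on the basic columns requires 4·y_wheel time + 4·y_glaze = 22, 3·y_wheel time + 6·y_glaze = 30.
→ y_wheel time = 1 and y_glaze = 4.5.
planters enters the basis when its profit ≥ yᵀa₃ = 1·3 + 4.5·5 = 25.5.

25.5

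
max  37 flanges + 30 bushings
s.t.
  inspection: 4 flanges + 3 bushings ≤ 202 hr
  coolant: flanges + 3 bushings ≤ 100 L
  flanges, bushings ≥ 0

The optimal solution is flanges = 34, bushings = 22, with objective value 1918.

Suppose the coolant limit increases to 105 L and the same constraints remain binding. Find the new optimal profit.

1923

Both inspection and coolant are binding at x*.
Dual feasibility on the basic columns requires 4·y_inspection + 1·y_coolant = 37, 3·y_inspection + 3·y_coolant = 30.
Solving: y_inspection = 9, y_coolant = 1.
Δz = y_coolant·Δb = 1 × (5) = 5, so new z* = 1918 + 5 = 1923.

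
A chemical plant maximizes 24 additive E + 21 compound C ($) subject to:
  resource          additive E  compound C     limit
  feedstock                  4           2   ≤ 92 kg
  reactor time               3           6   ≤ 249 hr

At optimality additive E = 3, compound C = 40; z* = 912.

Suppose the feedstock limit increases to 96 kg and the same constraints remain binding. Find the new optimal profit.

At the optimum: feedstock uses 92 of 92 (binding); reactor time uses 249 of 249 (binding).
From A_Bᵀ y = c: 4·y_feedstock + 3·y_reactor time = 24; 2·y_feedstock + 6·y_reactor time = 21.
Solving: y_feedstock = 4.5, y_reactor time = 2.
Δz = y_feedstock·Δb = 4.5 × (4) = 18, so new z* = 912 + 18 = 930.

930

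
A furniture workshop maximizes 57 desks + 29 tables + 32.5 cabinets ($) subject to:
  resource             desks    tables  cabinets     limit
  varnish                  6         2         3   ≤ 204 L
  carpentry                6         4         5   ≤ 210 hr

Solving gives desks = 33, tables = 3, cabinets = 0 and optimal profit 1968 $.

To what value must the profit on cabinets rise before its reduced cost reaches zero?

At the optimum: varnish uses 204 of 204 (binding); carpentry uses 210 of 210 (binding).
The binding rows give the dual system: 6·y_varnish + 6·y_carpentry = 57 and 2·y_varnish + 4·y_carpentry = 29.
→ y_varnish = 4.5 and y_carpentry = 5.
cabinets enters the basis when its profit ≥ yᵀa₃ = 4.5·3 + 5·5 = 38.5.

38.5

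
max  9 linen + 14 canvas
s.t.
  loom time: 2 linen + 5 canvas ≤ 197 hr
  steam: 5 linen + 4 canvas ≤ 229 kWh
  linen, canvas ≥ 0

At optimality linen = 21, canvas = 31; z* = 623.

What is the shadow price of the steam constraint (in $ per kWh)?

1

Both loom time and steam are binding at x*.
Dual feasibility on the basic columns requires 2·y_loom time + 5·y_steam = 9, 5·y_loom time + 4·y_steam = 14.
This yields shadow prices y_loom time = 2, y_steam = 1.
Shadow price of steam = 1.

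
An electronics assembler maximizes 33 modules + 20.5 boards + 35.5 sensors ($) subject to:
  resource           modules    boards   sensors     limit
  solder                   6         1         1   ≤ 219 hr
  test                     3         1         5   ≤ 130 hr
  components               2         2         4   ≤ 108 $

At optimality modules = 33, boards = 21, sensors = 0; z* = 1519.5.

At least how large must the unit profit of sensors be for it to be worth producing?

Check each constraint at x*: solder 219/219 (tight); test 120/130 (slack 10); components 108/108 (tight).
Since test is not tight, its dual is 0.
Dual feasibility on the basic columns requires 6·y_solder + 2·y_components = 33, 1·y_solder + 2·y_components = 20.5.
This yields shadow prices y_solder = 2.5, y_components = 9.
sensors enters the basis when its profit ≥ yᵀa₃ = 2.5·1 + 9·4 = 38.5.

38.5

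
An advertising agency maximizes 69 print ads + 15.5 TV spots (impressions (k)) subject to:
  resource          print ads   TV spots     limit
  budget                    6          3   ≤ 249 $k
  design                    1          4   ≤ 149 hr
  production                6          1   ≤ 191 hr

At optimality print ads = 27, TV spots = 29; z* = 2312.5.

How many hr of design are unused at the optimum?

design used = 1·27 + 4·29 = 143; slack = 149 − 143 = 6.

6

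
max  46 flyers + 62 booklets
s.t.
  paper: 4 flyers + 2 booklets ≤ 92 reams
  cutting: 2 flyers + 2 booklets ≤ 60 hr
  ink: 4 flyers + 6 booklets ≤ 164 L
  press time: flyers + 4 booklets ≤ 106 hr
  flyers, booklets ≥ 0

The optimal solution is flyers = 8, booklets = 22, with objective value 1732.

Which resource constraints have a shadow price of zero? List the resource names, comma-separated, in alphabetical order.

paper: 76/92 (slack 16)
cutting: 60/60 (binding)
ink: 164/164 (binding)
press time: 96/106 (slack 10)
By complementary slackness, a constraint with positive slack has shadow price 0 → paper, press time.

paper, press time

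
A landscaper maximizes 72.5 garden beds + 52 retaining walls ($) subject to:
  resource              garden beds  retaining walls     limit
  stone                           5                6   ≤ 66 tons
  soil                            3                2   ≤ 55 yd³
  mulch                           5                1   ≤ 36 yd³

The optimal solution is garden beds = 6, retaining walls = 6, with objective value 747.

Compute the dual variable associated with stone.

Check each constraint at x*: stone 66/66 (tight); soil 30/55 (slack 25); mulch 36/36 (tight).
Since soil is not tight, its dual is 0.
Dual feasibility on the basic columns requires 5·y_stone + 5·y_mulch = 72.5, 6·y_stone + 1·y_mulch = 52.
This yields shadow prices y_stone = 7.5, y_mulch = 7.
Shadow price of stone = 7.5.

7.5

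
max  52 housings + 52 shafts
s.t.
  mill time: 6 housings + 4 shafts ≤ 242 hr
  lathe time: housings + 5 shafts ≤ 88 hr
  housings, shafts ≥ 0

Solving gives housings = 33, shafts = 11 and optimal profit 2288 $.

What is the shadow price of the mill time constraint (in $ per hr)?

At the optimum: mill time uses 242 of 242 (binding); lathe time uses 88 of 88 (binding).
The binding rows give the dual system: 6·y_mill time + 1·y_lathe time = 52 and 4·y_mill time + 5·y_lathe time = 52.
→ y_mill time = 8 and y_lathe time = 4.
Shadow price of mill time = 8.

8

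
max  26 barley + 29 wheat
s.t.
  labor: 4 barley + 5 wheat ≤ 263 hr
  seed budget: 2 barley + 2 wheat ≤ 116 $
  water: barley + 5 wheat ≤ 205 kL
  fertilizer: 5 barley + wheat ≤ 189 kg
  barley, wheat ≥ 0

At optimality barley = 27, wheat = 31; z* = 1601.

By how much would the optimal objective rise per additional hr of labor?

At the optimum: labor uses 263 of 263 (binding); seed budget uses 116 of 116 (binding); water uses 182 of 205 (slack = 23); fertilizer uses 166 of 189 (slack = 23).
Slack constraints have shadow price 0 (complementary slackness).
From A_Bᵀ y = c: 4·y_labor + 2·y_seed budget = 26; 5·y_labor + 2·y_seed budget = 29.
Solving: y_labor = 3, y_seed budget = 7.
Shadow price of labor = 3.

3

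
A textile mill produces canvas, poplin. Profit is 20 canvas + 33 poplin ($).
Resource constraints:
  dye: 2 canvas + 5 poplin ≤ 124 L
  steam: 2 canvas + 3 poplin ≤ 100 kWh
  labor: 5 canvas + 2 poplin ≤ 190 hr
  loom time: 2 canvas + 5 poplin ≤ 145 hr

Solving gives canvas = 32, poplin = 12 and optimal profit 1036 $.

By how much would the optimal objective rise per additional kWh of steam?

8.5

Check each constraint at x*: dye 124/124 (tight); steam 100/100 (tight); labor 184/190 (slack 6); loom time 124/145 (slack 21).
Since labor, loom time are not tight, their duals are 0.
The binding rows give the dual system: 2·y_dye + 2·y_steam = 20 and 5·y_dye + 3·y_steam = 33.
→ y_dye = 1.5 and y_steam = 8.5.
Shadow price of steam = 8.5.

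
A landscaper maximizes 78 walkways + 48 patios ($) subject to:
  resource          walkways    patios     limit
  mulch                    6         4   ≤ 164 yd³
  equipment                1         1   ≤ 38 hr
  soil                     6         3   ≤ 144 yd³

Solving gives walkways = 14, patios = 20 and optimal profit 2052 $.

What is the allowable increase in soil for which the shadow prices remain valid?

20

Binding constraints: mulch, soil. The basis is B = [[6,4],[6,3]] with det -6.
Per unit increase in soil, x* moves by d = (0.6667, -1).
The basis stays optimal until patios reaches 0; allowable increase = 20 yd³.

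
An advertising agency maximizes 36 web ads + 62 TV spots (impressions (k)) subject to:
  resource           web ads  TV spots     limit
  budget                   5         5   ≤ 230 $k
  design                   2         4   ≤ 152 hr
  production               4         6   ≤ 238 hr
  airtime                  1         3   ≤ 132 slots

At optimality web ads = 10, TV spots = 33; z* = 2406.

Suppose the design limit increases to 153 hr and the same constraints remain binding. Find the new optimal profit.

2414

Check each constraint at x*: budget 215/230 (slack 15); design 152/152 (tight); production 238/238 (tight); airtime 109/132 (slack 23).
Slack constraints have shadow price 0 (complementary slackness).
From A_Bᵀ y = c: 2·y_design + 4·y_production = 36; 4·y_design + 6·y_production = 62.
Solving: y_design = 8, y_production = 5.
Δz = y_design·Δb = 8 × (1) = 8, so new z* = 2406 + 8 = 2414.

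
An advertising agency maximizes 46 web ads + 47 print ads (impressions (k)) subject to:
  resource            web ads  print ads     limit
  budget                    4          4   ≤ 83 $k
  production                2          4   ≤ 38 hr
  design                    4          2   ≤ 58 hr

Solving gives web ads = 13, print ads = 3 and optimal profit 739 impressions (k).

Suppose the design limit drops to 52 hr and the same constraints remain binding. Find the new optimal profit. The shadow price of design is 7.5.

694

Δb = -6, so new z* = 739 + (7.5)·(-6) = 739 − 45 = 694.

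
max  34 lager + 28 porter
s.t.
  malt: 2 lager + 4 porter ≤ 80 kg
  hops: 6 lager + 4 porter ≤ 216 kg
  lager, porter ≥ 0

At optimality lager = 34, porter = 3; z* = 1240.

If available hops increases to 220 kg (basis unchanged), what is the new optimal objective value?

1260

At the optimum: malt uses 80 of 80 (binding); hops uses 216 of 216 (binding).
The binding rows give the dual system: 2·y_malt + 6·y_hops = 34 and 4·y_malt + 4·y_hops = 28.
→ y_malt = 2 and y_hops = 5.
Δz = y_hops·Δb = 5 × (4) = 20, so new z* = 1240 + 20 = 1260.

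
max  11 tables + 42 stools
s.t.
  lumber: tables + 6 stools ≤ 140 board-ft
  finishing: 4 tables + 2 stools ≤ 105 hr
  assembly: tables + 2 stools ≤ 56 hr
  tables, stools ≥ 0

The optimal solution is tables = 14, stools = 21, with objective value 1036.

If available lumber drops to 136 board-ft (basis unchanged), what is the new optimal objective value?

1016

At the optimum: lumber uses 140 of 140 (binding); finishing uses 98 of 105 (slack = 7); assembly uses 56 of 56 (binding).
By complementary slackness, y = 0 for the non-binding constraint.
From A_Bᵀ y = c: 1·y_lumber + 1·y_assembly = 11; 6·y_lumber + 2·y_assembly = 42.
Solving: y_lumber = 5, y_assembly = 6.
Δz = y_lumber·Δb = 5 × (-4) = -20, so new z* = 1036 − 20 = 1016.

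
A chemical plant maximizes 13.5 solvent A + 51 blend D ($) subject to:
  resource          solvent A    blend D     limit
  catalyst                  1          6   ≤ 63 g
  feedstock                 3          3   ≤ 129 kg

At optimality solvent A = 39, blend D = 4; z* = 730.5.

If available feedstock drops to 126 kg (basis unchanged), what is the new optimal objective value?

724.5

Check each constraint at x*: catalyst 63/63 (tight); feedstock 129/129 (tight).
From A_Bᵀ y = c: 1·y_catalyst + 3·y_feedstock = 13.5; 6·y_catalyst + 3·y_feedstock = 51.
→ y_catalyst = 7.5 and y_feedstock = 2.
Δz = y_feedstock·Δb = 2 × (-3) = -6, so new z* = 730.5 − 6 = 724.5.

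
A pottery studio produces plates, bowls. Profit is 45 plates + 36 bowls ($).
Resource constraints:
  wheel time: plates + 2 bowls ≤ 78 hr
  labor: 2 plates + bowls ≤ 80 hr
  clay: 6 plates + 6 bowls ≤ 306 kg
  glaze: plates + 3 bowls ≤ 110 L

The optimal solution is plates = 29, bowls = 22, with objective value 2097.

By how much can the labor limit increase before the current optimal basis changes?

22

Binding constraints: labor, clay. The basis is B = [[2,1],[6,6]] with det 6.
Per unit increase in labor, x* moves by d = (1, -1).
The basis stays optimal until bowls reaches 0; allowable increase = 22 hr.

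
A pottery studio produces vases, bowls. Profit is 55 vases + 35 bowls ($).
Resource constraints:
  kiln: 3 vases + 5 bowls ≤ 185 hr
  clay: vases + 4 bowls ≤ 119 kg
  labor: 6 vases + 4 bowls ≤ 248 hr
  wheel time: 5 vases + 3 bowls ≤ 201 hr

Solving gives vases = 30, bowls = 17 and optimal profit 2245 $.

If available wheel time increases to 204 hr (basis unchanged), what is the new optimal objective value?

At the optimum: kiln uses 175 of 185 (slack = 10); clay uses 98 of 119 (slack = 21); labor uses 248 of 248 (binding); wheel time uses 201 of 201 (binding).
Since kiln, clay are not tight, their duals are 0.
Dual feasibility on the basic columns requires 6·y_labor + 5·y_wheel time = 55, 4·y_labor + 3·y_wheel time = 35.
→ y_labor = 5 and y_wheel time = 5.
Δz = y_wheel time·Δb = 5 × (3) = 15, so new z* = 2245 + 15 = 2260.

2260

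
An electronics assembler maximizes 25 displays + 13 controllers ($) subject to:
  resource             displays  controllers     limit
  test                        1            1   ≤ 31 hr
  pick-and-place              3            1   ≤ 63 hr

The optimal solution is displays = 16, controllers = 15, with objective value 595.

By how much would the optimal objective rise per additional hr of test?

7

Both test and pick-and-place are binding at x*.
Dual feasibility on the basic columns requires 1·y_test + 3·y_pick-and-place = 25, 1·y_test + 1·y_pick-and-place = 13.
Solving: y_test = 7, y_pick-and-place = 6.
Shadow price of test = 7.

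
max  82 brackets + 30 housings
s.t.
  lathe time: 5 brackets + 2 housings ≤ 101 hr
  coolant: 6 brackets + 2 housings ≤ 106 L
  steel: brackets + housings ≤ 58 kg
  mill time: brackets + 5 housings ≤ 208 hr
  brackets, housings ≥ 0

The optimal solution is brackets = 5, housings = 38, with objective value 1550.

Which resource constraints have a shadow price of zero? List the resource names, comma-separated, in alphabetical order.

lathe time: 101/101 (binding)
coolant: 106/106 (binding)
steel: 43/58 (slack 15)
mill time: 195/208 (slack 13)
By complementary slackness, a constraint with positive slack has shadow price 0 → mill time, steel.

mill time, steel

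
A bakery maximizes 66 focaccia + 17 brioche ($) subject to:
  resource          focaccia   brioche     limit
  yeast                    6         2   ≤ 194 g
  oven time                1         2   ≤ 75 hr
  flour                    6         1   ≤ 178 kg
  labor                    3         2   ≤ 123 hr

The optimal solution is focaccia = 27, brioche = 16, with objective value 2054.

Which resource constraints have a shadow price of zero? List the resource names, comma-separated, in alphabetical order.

yeast: 194/194 (binding)
oven time: 59/75 (slack 16)
flour: 178/178 (binding)
labor: 113/123 (slack 10)
By complementary slackness, a constraint with positive slack has shadow price 0 → labor, oven time.

labor, oven time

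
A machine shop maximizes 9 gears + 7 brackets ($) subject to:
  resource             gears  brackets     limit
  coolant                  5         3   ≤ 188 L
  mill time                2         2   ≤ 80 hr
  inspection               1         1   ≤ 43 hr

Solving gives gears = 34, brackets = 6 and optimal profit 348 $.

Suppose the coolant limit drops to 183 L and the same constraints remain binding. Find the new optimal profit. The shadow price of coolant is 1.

343

Δb = -5, so new z* = 348 + (1)·(-5) = 348 − 5 = 343.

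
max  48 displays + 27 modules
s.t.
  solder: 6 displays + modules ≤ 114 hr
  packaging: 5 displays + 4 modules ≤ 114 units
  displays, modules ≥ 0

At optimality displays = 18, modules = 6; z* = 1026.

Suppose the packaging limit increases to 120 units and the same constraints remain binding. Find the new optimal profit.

1062

Both solder and packaging are binding at x*.
From A_Bᵀ y = c: 6·y_solder + 5·y_packaging = 48; 1·y_solder + 4·y_packaging = 27.
→ y_solder = 3 and y_packaging = 6.
Δz = y_packaging·Δb = 6 × (6) = 36, so new z* = 1026 + 36 = 1062.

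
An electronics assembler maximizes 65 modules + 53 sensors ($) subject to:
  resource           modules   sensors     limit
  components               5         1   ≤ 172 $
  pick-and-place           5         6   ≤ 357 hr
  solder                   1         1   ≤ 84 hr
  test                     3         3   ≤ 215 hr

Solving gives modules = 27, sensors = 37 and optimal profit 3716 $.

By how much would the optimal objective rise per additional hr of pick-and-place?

8

At the optimum: components uses 172 of 172 (binding); pick-and-place uses 357 of 357 (binding); solder uses 64 of 84 (slack = 20); test uses 192 of 215 (slack = 23).
By complementary slackness, y = 0 for the non-binding constraints.
From A_Bᵀ y = c: 5·y_components + 5·y_pick-and-place = 65; 1·y_components + 6·y_pick-and-place = 53.
This yields shadow prices y_components = 5, y_pick-and-place = 8.
Shadow price of pick-and-place = 8.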